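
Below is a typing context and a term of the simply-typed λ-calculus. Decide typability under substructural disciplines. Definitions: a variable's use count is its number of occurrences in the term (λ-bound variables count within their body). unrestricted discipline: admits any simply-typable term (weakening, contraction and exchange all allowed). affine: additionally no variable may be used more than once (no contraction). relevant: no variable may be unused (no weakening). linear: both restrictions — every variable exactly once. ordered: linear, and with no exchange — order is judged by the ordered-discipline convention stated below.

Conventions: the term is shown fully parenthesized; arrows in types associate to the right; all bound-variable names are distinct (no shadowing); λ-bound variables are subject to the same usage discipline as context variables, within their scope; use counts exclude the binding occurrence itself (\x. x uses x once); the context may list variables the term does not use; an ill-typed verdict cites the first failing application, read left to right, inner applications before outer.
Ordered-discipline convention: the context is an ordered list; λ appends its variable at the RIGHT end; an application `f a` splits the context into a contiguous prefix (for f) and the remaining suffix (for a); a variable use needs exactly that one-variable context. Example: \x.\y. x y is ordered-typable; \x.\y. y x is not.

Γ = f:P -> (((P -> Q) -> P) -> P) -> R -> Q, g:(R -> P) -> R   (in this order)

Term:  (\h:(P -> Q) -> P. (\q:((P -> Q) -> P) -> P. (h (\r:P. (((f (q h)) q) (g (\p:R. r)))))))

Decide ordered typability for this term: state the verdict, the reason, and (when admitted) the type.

no — needs contraction — h ×2, q ×2; p left unused
variable uses: f: 1×; g: 1×; h [bound]: 2×; q [bound]: 2×; r [bound]: 1×; p [bound]: 0×
uses in reading order: h, f, q, h, q, g, r
typing: well-typed at ((P -> Q) -> P) -> (((P -> Q) -> P) -> P) -> P
summary: ordered ✗; linear ✗; affine ✗; relevant ✗; unrestricted ✓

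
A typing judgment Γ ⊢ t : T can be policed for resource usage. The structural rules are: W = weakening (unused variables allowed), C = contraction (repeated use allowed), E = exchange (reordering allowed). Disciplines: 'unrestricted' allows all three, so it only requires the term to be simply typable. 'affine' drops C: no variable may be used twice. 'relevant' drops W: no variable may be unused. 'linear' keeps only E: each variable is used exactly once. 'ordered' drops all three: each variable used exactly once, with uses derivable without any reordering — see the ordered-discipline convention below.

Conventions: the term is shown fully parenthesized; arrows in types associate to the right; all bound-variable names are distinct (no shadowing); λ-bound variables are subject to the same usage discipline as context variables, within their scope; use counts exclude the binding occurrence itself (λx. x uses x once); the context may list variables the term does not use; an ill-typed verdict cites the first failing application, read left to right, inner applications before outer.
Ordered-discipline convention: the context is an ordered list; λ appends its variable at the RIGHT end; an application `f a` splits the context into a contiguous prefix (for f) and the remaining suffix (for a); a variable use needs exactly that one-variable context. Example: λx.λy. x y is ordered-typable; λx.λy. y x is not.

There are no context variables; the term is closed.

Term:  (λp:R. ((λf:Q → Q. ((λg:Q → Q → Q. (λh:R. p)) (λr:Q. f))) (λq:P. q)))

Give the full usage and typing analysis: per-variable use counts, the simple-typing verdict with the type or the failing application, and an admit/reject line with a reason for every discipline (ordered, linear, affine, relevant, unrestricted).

use counts: p (λ-bound): 1×, f (λ-bound): 1×, g (λ-bound): 0×, h (λ-bound): 0×, r (λ-bound): 0×, q (λ-bound): 1×
left-to-right use order: p, f, q
typing: ill-typed: an application expects Q → Q but receives P → P
ordered: ✗, the type mismatch rejects it
linear: ✗, not simply typable
affine: ✗, fails simple typing
relevant: ✗, a type mismatch blocks all five
unrestricted: ✗, the type mismatch rejects it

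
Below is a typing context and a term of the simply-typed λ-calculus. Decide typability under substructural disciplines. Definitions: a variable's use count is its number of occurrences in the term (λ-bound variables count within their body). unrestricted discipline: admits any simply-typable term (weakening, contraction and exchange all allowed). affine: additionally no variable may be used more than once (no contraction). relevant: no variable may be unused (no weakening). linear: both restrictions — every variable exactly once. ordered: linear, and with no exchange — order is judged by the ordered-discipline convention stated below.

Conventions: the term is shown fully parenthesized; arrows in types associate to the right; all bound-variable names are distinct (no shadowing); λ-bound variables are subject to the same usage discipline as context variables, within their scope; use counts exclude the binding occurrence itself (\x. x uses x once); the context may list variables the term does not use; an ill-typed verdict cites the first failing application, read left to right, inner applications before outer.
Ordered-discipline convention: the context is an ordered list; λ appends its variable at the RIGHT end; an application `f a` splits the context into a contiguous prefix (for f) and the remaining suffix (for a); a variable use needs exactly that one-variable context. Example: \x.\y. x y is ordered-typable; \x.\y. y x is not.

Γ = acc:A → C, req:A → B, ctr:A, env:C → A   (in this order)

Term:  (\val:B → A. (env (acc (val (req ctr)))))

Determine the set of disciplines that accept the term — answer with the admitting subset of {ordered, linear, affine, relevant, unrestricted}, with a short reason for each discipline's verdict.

admitting disciplines: linear, affine, relevant, unrestricted
variable uses: acc=1; req=1; ctr=1; env=1; val (λ-bound)=1
order of uses: env, acc, val, req, ctr
typing: well-typed at (B → A) → A
ordered ✗ (needs exchange: uses follow env, acc, val, req, ctr)
linear ✓ (exactly-once usage across acc, req, ctr, env, val)
affine ✓ (acc, req, ctr, env, val: no repeats, contraction unneeded)
relevant ✓ (every one of acc, req, ctr, env, val appears)
unrestricted ✓ (type-checks ((B → A) → A) and nothing is barred)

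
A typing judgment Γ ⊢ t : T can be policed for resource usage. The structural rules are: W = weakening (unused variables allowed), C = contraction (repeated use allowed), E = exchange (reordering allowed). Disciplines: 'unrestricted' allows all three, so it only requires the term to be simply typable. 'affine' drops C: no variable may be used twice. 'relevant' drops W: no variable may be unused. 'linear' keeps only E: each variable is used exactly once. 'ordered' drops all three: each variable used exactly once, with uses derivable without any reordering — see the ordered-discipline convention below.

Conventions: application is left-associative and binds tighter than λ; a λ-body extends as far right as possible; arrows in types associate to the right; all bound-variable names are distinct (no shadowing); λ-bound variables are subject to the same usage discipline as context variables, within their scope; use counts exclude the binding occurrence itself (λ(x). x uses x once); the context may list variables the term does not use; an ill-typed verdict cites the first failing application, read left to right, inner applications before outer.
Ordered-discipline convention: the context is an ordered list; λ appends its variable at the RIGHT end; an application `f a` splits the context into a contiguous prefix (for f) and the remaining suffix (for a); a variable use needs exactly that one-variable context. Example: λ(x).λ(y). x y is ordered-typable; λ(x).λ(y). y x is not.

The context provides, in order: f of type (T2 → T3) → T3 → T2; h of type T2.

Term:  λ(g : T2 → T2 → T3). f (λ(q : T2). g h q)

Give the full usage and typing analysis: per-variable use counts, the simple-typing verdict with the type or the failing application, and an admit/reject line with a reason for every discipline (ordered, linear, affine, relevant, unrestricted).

variable uses: f ×1; h ×1; g [bound] ×1; q [bound] ×1
use order (left to right): f, g, h, q
typing: well-typed at (T2 → T2 → T3) → T3 → T2
ordered ✗ (no contiguous prefix/suffix split fits f, g, h, q)
linear ✓ (single use per variable (f, h, g, q))
affine ✓ (f, h, g, q: no repeats, contraction unneeded)
relevant ✓ (every one of f, h, g, q appears)
unrestricted ✓ (typability at (T2 → T2 → T3) → T3 → T2 is all that's needed)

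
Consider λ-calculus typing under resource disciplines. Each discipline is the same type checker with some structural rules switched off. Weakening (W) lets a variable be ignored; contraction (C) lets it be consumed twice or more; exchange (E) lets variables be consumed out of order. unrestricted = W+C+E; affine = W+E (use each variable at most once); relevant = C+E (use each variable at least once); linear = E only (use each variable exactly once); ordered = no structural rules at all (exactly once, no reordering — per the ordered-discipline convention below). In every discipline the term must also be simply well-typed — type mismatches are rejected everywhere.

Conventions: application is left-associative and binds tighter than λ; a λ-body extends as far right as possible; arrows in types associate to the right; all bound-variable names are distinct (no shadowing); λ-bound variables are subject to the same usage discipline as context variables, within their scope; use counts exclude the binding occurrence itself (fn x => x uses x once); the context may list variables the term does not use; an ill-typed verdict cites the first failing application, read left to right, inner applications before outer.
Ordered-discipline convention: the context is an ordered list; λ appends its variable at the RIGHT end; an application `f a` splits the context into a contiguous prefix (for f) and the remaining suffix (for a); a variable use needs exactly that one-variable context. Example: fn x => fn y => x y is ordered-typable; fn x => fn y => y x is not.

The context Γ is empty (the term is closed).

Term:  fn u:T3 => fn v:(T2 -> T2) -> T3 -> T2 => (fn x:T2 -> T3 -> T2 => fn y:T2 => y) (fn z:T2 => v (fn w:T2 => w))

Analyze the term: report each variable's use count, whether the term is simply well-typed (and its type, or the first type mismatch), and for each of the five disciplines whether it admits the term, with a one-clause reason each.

use counts: u (bound): 0×, v (bound): 1×, x (bound): 0×, y (bound): 1×, z (bound): 0×, w (bound): 1×
uses in reading order: y, v, w
typing: ✓ — T3 -> ((T2 -> T2) -> T3 -> T2) -> T2 -> T2
ordered: ✗, u, x, z never used (weakening)
linear: ✗, u, x, z never used (weakening)
affine: ✓, at most one use each (u, v, x, y, z, w)
relevant: ✗, u, x, z never used (weakening)
unrestricted: ✓, well-typed at T3 -> ((T2 -> T2) -> T3 -> T2) -> T2 -> T2; no restrictions here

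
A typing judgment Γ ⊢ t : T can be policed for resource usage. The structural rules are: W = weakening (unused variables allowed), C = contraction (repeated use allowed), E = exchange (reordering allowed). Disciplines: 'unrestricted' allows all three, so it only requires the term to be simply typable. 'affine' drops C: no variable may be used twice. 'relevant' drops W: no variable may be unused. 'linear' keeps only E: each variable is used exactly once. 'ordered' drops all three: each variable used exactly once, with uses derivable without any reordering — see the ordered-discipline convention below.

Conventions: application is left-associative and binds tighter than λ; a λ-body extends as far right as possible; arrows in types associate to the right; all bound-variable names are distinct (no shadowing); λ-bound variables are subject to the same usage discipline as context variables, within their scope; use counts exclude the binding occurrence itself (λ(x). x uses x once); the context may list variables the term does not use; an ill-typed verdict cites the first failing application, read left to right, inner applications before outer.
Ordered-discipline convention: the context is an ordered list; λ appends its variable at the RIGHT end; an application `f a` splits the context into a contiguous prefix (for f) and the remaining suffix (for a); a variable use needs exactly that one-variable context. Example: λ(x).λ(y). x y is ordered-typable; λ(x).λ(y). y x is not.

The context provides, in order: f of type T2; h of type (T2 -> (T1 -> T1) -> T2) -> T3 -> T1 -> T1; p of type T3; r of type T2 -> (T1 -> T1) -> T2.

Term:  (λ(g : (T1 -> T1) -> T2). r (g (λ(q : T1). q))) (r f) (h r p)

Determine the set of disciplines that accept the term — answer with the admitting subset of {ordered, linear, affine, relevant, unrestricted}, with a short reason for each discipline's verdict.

admitted by: relevant, unrestricted
counts: f=1, h=1, p=1, r=3, g [bound]=1, q [bound]=1
order of uses: r, g, q, r, f, h, r, p
typing: well-typed at T2
ordered: ✗ — r ×3 used more than once (contraction)
linear: ✗ — r ×3 used more than once (contraction)
affine: ✗ — r ×3 used more than once (contraction)
relevant: ✓ — none of f, h, p, r, g, q goes unused
unrestricted: ✓ — type-checks (T2) and nothing is barred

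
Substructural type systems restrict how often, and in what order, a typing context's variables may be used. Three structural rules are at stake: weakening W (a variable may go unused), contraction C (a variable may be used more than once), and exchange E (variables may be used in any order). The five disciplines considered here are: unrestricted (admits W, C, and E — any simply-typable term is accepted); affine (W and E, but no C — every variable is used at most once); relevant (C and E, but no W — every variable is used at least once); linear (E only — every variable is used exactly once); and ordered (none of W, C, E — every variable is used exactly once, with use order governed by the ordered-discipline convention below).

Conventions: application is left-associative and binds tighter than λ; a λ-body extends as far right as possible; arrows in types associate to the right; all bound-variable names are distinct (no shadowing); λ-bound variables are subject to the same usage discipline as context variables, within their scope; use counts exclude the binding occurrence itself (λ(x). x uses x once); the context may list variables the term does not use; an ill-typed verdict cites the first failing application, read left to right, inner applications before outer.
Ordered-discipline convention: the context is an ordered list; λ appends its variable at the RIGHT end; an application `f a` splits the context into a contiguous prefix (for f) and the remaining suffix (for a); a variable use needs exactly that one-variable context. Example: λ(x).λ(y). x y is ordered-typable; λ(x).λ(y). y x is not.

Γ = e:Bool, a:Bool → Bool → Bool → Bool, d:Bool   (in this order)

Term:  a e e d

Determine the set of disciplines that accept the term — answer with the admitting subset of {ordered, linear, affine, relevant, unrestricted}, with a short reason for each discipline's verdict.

admitted in: relevant, unrestricted
variable uses: e ×2; a ×1; d ×1
use order (left to right): a, e, e, d
typing: well-typed at Bool
ordered: ✗, needs contraction — e ×2
linear: ✗, needs contraction — e ×2
affine: ✗, needs contraction — e ×2
relevant: ✓, every one of e, a, d appears
unrestricted: ✓, simply typable at Bool; W, C, E all held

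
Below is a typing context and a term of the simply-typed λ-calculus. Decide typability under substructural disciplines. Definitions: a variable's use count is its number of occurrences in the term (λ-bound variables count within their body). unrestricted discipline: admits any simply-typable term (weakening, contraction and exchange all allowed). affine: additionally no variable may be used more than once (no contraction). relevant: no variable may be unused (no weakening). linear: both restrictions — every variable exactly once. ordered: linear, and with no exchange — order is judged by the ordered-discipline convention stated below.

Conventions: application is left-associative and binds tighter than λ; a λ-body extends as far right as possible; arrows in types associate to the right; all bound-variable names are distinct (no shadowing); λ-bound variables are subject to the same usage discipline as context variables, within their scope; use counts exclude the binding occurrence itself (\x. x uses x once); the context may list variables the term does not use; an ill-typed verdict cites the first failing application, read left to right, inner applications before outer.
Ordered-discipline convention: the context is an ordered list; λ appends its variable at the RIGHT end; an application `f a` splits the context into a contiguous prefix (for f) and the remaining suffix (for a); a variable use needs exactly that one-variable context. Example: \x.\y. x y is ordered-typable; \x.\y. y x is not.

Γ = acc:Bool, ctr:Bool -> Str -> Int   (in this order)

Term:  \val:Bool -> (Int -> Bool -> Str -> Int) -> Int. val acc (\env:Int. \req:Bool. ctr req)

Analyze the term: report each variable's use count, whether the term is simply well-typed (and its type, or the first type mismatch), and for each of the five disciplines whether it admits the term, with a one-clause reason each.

variable uses: acc=1; ctr=1; val [bound]=1; env [bound]=0; req [bound]=1
uses in reading order: val, acc, ctr, req
typing: well-typed — term : (Bool -> (Int -> Bool -> Str -> Int) -> Int) -> Int
ordered: ✗ — env never used (weakening)
linear: ✗ — env never used (weakening)
affine: ✓ — acc, ctr, val, env, req: no repeats, contraction unneeded
relevant: ✗ — env never used (weakening)
unrestricted: ✓ — well-typed at (Bool -> (Int -> Bool -> Str -> Int) -> Int) -> Int; no restrictions here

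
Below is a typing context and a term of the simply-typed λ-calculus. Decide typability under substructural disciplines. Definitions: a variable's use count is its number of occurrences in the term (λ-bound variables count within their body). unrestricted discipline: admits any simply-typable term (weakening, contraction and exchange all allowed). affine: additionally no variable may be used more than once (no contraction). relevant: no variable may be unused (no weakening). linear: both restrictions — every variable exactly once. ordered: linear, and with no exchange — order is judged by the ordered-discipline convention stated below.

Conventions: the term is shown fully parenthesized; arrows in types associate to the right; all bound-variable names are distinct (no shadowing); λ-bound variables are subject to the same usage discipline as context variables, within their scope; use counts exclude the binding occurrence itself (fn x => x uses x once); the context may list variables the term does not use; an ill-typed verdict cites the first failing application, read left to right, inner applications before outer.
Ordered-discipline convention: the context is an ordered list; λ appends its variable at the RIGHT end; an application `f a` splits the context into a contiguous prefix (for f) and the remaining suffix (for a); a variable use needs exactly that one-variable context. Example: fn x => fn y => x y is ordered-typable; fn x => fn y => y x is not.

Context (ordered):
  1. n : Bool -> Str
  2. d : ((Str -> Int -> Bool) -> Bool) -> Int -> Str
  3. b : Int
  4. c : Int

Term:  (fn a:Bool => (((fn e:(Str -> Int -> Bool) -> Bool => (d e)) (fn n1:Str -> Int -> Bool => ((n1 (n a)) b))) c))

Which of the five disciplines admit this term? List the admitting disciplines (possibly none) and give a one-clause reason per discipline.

accepted by: linear, affine, relevant, unrestricted
usage: n ×1; d ×1; b ×1; c ×1; a [bound] ×1; e [bound] ×1; n1 [bound] ×1
uses in reading order: d, e, n1, n, a, b, c
typing: the term checks, with type Bool -> Str
ordered ✗ (no ordered split (uses run d, e, n1, n, a, b, c))
linear ✓ (each of n, d, b, c, a, e, n1 used exactly once)
affine ✓ (none of n, d, b, c, a, e, n1 used more than once)
relevant ✓ (n, d, b, c, a, e, n1: all used, weakening unneeded)
unrestricted ✓ (well-typed at Bool -> Str; no restrictions here)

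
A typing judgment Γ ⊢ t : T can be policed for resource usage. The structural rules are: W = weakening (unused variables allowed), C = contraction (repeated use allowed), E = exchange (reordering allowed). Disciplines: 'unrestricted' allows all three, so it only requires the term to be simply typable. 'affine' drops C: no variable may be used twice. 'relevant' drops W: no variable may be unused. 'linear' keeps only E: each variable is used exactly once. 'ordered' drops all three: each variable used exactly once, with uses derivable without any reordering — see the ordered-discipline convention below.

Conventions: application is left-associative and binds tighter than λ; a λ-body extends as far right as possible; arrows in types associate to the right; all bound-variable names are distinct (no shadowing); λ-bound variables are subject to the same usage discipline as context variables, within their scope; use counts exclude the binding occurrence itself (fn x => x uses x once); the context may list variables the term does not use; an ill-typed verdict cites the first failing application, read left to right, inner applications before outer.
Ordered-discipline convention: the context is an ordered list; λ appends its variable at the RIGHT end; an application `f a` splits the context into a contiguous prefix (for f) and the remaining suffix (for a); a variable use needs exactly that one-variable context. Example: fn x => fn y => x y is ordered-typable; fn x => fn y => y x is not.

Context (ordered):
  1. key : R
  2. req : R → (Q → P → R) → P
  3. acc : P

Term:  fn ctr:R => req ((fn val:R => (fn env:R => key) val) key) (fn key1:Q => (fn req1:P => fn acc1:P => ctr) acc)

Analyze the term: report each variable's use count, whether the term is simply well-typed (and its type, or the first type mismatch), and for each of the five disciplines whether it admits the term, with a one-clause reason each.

usage: key: 2×; req: 1×; acc: 1×; ctr (λ-bound): 1×; val (λ-bound): 1×; env (λ-bound): 0×; key1 (λ-bound): 0×; req1 (λ-bound): 0×; acc1 (λ-bound): 0×
order of uses: req, key, val, key, ctr, acc
typing: well-typed — term : R → P
ordered: ✗ — key ×2 used more than once (contraction); needs weakening: env, key1, req1, acc1 unused
linear: ✗ — key ×2 used more than once (contraction); needs weakening: env, key1, req1, acc1 unused
affine: ✗ — key ×2 used more than once (contraction)
relevant: ✗ — needs weakening: env, key1, req1, acc1 unused
unrestricted: ✓ — type-checks (R → P) and nothing is barred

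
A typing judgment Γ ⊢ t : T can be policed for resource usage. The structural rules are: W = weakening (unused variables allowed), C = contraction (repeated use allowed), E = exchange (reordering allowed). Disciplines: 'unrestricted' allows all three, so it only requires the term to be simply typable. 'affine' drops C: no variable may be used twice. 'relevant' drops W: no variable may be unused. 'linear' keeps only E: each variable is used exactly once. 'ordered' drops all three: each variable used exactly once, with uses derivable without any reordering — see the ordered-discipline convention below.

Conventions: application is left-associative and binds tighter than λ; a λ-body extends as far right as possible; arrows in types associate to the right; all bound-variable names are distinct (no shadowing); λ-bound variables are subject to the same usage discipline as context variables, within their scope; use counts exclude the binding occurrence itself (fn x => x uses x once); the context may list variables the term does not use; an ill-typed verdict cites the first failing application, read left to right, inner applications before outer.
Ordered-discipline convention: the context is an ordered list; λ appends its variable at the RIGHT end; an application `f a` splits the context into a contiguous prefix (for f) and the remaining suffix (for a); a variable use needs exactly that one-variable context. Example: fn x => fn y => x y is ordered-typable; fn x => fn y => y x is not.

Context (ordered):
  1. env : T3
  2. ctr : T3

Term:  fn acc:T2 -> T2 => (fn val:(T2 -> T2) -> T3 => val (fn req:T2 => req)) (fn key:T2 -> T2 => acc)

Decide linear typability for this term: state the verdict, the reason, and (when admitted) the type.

no — not simply typable
variable uses: env=0; ctr=0; acc (λ-bound)=1; val (λ-bound)=1; req (λ-bound)=1; key (λ-bound)=0
order of uses: val, req, acc
typing: ill-typed: argument of type (T2 -> T2) -> T2 -> T2 where (T2 -> T2) -> T3 is required
summary: ordered ✗ | linear ✗ | affine ✗ | relevant ✗ | unrestricted ✗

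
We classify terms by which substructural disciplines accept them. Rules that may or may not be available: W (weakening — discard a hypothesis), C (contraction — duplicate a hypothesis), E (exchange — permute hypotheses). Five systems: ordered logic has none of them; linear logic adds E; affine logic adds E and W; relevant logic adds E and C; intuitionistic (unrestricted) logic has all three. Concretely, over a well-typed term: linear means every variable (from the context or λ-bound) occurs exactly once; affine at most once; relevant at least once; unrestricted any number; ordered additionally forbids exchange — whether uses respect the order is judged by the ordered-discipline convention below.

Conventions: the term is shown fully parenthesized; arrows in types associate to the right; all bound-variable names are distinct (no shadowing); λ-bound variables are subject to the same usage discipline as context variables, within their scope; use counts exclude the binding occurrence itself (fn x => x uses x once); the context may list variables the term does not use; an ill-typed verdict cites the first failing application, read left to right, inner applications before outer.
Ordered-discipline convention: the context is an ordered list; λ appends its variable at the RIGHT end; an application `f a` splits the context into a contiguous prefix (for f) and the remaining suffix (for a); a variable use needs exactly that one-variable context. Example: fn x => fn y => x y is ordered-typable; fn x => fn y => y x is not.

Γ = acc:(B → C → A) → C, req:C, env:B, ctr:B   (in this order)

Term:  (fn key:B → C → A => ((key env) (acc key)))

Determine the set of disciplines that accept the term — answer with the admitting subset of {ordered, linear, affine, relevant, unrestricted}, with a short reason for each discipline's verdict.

admitted in: unrestricted
counts: acc: 1×; req: 0×; env: 1×; ctr: 0×; key (bound): 2×
uses in reading order: key, env, acc, key
typing: well-typed — term : (B → C → A) → A
ordered: ✗ — uses contraction: key ×2; req, ctr left unused
linear: ✗ — uses contraction: key ×2; req, ctr left unused
affine: ✗ — uses contraction: key ×2
relevant: ✗ — req, ctr left unused
unrestricted: ✓ — simply typable at (B → C → A) → A; W, C, E all held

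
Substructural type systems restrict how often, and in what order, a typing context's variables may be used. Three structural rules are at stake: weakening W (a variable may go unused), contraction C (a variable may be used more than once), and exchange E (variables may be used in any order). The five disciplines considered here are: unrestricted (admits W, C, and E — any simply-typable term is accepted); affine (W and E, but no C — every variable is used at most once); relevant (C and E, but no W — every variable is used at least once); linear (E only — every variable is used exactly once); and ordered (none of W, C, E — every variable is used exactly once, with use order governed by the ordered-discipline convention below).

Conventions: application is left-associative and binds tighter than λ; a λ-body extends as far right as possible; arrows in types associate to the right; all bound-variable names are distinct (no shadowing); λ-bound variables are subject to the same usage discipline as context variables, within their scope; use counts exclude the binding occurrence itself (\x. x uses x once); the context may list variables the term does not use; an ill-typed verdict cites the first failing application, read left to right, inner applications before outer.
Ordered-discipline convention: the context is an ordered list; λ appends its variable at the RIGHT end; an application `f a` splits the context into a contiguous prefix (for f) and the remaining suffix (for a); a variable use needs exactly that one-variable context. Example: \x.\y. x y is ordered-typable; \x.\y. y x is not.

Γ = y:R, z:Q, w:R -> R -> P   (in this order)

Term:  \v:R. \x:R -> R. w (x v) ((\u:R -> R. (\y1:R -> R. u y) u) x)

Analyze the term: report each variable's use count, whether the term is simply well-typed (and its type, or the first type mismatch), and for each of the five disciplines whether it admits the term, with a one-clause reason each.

use counts: y: 1, z: 0, w: 1, v (λ-bound): 1, x (λ-bound): 2, u (λ-bound): 2, y1 (λ-bound): 0
uses in reading order: w, x, v, u, y, u, x
typing: the term checks, with type R -> (R -> R) -> P
ordered: ✗, needs contraction — x ×2, u ×2; z, y1 never used (weakening)
linear: ✗, needs contraction — x ×2, u ×2; z, y1 never used (weakening)
affine: ✗, needs contraction — x ×2, u ×2
relevant: ✗, z, y1 never used (weakening)
unrestricted: ✓, simply typable at R -> (R -> R) -> P; W, C, E all held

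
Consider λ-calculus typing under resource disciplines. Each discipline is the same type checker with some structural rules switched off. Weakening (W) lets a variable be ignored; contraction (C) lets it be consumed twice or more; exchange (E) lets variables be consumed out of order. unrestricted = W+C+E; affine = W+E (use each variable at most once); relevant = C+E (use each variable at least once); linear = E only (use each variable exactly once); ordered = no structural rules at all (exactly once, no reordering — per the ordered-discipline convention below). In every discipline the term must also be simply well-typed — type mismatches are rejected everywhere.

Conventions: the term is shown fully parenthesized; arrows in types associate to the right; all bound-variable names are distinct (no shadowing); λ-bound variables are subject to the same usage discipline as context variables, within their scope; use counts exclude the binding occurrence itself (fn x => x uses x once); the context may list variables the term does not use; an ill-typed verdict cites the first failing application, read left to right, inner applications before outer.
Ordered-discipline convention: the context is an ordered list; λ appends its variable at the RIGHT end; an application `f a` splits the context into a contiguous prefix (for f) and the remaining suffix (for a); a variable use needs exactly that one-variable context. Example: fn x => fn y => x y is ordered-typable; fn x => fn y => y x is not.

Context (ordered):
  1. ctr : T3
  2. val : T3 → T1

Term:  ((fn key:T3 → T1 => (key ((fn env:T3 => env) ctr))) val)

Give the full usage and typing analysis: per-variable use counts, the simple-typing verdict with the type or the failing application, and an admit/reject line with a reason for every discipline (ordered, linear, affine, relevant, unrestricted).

counts: ctr=1; val=1; key (bound)=1; env (bound)=1
order of uses: key, env, ctr, val
typing: well-typed — term : T1
ordered: ✗, needs exchange: uses follow key, env, ctr, val
linear: ✓, each of ctr, val, key, env used exactly once
affine: ✓, ctr, val, key, env: no repeats, contraction unneeded
relevant: ✓, every one of ctr, val, key, env appears
unrestricted: ✓, typability at T1 is all that's needed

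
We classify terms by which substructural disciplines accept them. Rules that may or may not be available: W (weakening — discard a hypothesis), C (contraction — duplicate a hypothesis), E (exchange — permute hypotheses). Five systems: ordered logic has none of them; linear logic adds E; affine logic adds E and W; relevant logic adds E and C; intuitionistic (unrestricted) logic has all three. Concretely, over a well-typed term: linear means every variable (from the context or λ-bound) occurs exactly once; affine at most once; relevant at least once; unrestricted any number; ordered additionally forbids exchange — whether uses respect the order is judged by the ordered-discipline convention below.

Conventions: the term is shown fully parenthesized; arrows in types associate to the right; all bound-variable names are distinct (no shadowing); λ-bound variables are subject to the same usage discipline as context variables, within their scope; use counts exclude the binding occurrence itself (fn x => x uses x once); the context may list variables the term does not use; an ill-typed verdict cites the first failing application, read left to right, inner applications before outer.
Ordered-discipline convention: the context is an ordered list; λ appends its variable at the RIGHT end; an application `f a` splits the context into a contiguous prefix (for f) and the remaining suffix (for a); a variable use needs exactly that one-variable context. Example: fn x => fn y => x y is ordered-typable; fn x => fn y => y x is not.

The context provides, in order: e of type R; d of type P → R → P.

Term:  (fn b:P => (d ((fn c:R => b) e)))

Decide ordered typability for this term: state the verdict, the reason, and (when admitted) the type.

no — c never used (weakening)
counts: e ×1; d ×1; b (λ-bound) ×1; c (λ-bound) ×0
use order (left to right): d, b, e
typing: well-typed at P → R → P
all disciplines: ordered ✗; linear ✗; affine ✓; relevant ✗; unrestricted ✓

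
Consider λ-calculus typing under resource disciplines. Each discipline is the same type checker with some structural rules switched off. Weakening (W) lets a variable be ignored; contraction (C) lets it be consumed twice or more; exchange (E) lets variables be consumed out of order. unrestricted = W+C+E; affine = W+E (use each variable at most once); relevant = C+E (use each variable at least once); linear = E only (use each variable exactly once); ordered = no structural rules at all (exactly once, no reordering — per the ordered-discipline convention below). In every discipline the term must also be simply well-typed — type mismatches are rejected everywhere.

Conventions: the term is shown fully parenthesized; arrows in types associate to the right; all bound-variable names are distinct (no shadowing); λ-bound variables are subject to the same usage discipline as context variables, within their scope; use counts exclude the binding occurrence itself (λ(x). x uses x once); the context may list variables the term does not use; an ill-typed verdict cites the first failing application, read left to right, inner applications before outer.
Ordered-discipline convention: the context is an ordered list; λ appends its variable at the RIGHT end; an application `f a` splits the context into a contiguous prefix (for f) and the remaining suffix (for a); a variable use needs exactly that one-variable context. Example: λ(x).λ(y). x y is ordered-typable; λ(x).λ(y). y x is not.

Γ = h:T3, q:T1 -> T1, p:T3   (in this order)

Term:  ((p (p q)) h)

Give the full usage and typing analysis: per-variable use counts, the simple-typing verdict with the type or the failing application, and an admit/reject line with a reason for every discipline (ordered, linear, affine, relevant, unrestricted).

counts: h: 1×; q: 1×; p: 2×
uses in reading order: p, p, q, h
typing: ill-typed: non-function type T3 applied to an argument
ordered: ✗, fails simple typing
linear: ✗, a type mismatch blocks all five
affine: ✗, the type mismatch rejects it
relevant: ✗, not simply typable
unrestricted: ✗, fails simple typing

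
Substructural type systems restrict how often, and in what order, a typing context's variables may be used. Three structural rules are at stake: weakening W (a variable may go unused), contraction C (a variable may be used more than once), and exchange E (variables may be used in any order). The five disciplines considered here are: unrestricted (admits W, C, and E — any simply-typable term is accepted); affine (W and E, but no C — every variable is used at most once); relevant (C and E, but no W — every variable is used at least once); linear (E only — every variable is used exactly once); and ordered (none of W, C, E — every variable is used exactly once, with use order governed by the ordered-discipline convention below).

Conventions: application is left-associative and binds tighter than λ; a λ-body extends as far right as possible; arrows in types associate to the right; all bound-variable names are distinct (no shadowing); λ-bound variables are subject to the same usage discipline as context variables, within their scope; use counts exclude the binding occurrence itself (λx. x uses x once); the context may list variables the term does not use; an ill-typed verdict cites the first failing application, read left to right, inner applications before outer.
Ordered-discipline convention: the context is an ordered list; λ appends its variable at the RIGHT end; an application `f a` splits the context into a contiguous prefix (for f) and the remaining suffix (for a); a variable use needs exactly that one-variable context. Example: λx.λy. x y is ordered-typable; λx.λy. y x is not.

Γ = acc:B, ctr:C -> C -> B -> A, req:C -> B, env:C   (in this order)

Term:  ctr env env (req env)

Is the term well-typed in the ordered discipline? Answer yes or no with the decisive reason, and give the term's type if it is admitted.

no — repeated use of env ×3; acc never used (weakening)
variable uses: acc: 0, ctr: 1, req: 1, env: 3
left-to-right use order: ctr, env, env, req, env
typing: well-typed at A
summary: ordered ✗, linear ✗, affine ✗, relevant ✗, unrestricted ✓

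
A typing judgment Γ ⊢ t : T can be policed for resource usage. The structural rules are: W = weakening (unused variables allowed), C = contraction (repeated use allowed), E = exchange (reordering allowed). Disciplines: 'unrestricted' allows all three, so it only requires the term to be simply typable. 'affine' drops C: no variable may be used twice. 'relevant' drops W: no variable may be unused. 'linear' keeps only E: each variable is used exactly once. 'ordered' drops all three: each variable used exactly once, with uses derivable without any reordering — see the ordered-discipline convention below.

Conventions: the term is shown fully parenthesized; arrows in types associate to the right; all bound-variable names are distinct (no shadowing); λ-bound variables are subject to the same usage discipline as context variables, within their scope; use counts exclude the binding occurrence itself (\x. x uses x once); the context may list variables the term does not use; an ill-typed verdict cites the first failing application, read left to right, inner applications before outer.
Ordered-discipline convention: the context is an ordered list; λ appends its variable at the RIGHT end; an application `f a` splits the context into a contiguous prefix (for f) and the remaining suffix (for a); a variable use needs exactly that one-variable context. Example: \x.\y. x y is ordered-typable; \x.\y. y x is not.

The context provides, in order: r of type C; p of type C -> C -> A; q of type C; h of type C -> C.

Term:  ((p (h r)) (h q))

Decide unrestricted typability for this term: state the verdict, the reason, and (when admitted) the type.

yes — type-checks (A) and nothing is barred; term : A
use counts: r: 1; p: 1; q: 1; h: 2
left-to-right use order: p, h, r, h, q
typing: well-typed — term : A
all disciplines: ordered ✗ · linear ✗ · affine ✗ · relevant ✓ · unrestricted ✓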